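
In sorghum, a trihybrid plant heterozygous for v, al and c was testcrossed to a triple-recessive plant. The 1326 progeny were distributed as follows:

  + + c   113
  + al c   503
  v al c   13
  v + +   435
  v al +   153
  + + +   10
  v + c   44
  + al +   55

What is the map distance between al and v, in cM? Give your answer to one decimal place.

21.8 cM

The two most frequent reciprocal classes, + al c and v + +, are the parental types, so the F1 was + al c / v + +.
The two rarest classes, v al c and + + +, are the double crossovers. Comparing them with the parentals, only the v allele has switched, so v is the middle locus and the order is al – v – c.
Crossovers in the al–v interval produce the single-crossover classes + + c and v al + (113 + 153 = 266) plus the double crossovers (23).
RF(al–v) = (266 + 23) / 1326 = 289/1326 = 0.2179 → 21.8 cM.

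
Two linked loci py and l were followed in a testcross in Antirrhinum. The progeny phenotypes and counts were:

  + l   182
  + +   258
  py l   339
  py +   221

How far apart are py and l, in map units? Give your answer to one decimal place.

40.3 map units

The two most frequent classes, + + (258) and py l (339), are the parental types, so the F1 was + + / py l.
The recombinant classes are + l and py +: 182 + 221 = 403.
Recombination frequency = 403/1000 = 0.4030 ≈ 40.3%, i.e. 40.3 map units.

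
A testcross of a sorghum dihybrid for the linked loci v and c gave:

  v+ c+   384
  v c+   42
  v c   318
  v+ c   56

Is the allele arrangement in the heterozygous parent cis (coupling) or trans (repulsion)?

cis

The two most frequent classes are v+ c+ (384) and v c (318); these are the parental (non-recombinant) types.
So the F1 carried v+ c+ on one chromosome and v c on the other — the recessive alleles are on the same chromosome (cis / coupling).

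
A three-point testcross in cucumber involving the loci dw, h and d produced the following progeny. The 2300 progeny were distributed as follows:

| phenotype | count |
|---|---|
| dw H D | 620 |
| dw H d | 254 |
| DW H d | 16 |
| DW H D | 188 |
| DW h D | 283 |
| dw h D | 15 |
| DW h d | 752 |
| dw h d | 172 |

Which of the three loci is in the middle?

h

The two most frequent reciprocal classes, dw H D and DW h d, are the parental types, so the F1 was dw H D / DW h d.
The two rarest classes, dw h D and DW H d, are the double crossovers. Comparing them with the parentals, only the h allele has switched, so h is the middle locus and the order is d – h – dw.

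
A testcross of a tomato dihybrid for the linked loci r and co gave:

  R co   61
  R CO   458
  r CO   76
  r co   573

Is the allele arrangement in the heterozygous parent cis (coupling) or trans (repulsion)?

The two most frequent classes are R CO (458) and r co (573); these are the parental (non-recombinant) types.
So the F1 carried R CO on one chromosome and r co on the other — the recessive alleles are on the same chromosome (cis / coupling).

cis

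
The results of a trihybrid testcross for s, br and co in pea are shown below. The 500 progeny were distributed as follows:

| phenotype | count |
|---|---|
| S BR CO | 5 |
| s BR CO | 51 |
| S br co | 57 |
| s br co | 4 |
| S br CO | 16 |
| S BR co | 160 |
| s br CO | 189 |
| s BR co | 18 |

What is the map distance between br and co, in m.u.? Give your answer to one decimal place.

23.4 m.u.

The two most frequent reciprocal classes, s br CO and S BR co, are the parental types, so the F1 was s br CO / S BR co.
The two rarest classes, s br co and S BR CO, are the double crossovers. Comparing them with the parentals, only the co allele has switched, so co is the middle locus and the order is s – co – br.
Crossovers in the co–br interval produce the single-crossover classes s BR CO and S br co (51 + 57 = 108) plus the double crossovers (9).
RF(co–br) = (108 + 9) / 500 = 117/500 = 0.2340 → 23.4 m.u.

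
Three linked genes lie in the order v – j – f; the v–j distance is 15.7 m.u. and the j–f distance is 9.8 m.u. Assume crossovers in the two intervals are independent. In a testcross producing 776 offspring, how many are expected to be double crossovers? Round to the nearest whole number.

Map distances give recombination frequencies of 0.157 and 0.098 for the two intervals.
With no interference, expected double-crossover frequency = 0.157 × 0.098 = 0.01539.
Expected number = 0.01539 × 776 = 11.94 ≈ 12.

12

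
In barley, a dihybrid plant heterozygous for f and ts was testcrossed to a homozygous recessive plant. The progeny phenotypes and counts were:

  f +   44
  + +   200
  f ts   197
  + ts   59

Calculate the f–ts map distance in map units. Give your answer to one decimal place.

The two most frequent classes, + + (200) and f ts (197), are the parental types, so the F1 was + + / f ts.
The recombinant classes are + ts and f +: 59 + 44 = 103.
Recombination frequency = 103/500 = 0.2060 ≈ 20.6%, i.e. 20.6 map units.

20.6 map units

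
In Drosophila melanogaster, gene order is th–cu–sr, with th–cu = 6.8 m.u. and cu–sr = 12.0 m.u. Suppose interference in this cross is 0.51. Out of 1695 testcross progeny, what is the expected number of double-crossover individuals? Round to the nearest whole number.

7

Map distances give recombination frequencies of 0.068 and 0.120 for the two intervals.
With interference 0.51 (so coincidence = 0.49), expected double-crossover frequency = 0.068 × 0.120 × 0.49 = 0.00400.
Expected number = 0.00400 × 1695 = 6.78 ≈ 7.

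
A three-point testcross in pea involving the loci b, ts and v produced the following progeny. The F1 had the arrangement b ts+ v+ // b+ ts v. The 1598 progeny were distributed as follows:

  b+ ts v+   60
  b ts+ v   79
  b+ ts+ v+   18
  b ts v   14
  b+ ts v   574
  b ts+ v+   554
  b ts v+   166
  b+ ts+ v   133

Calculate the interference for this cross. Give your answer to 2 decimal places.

The two rarest classes, b+ ts+ v+ and b ts v, are the double crossovers. Comparing them with the parentals, only the b allele has switched, so b is the middle locus and the order is ts – b – v.
ts–b: (299 + 32)/1598 = 0.2071; b–v: (139 + 32)/1598 = 0.1070.
Expected DCO frequency = 0.2071 × 0.1070 ≈ 0.02216; observed = 32/1598 ≈ 0.02003.
Coefficient of coincidence = 0.02003/0.02216 ≈ 0.90; interference = 1 − 0.90 = 0.10.

0.10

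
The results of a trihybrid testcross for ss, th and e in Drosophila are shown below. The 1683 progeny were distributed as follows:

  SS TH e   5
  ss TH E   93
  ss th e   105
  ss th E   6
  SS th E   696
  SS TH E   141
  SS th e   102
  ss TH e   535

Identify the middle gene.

ss

The two most frequent reciprocal classes, ss TH e and SS th E, are the parental types, so the F1 was ss TH e / SS th E.
The two rarest classes, SS TH e and ss th E, are the double crossovers. Comparing them with the parentals, only the ss allele has switched, so ss is the middle locus and the order is e – ss – th.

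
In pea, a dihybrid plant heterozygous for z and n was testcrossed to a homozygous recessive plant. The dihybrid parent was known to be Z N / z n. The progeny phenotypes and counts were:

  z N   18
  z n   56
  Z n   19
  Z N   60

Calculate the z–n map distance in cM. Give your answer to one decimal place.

24.2 cM

The recombinant classes are Z n and z N: 19 + 18 = 37.
Recombination frequency = 37/153 = 0.2418 ≈ 24.2%, i.e. 24.2 cM.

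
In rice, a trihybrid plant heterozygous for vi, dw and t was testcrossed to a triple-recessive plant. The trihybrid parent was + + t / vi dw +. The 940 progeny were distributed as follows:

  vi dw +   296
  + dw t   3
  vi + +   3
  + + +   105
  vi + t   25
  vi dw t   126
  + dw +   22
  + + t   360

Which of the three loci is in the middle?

The two rarest classes, + dw t and vi + +, are the double crossovers. Comparing them with the parentals, only the dw allele has switched, so dw is the middle locus and the order is t – dw – vi.

dw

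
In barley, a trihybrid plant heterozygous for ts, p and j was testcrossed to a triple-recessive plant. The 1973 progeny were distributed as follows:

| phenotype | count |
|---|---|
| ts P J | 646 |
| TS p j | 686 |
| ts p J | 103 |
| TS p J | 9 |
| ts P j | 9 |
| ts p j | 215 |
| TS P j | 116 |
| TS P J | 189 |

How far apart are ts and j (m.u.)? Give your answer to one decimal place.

21.4 m.u.

The two most frequent reciprocal classes, ts P J and TS p j, are the parental types, so the F1 was ts P J / TS p j.
The two rarest classes, ts P j and TS p J, are the double crossovers. Comparing them with the parentals, only the j allele has switched, so j is the middle locus and the order is p – j – ts.
Crossovers in the j–ts interval produce the single-crossover classes TS P J and ts p j (189 + 215 = 404) plus the double crossovers (18).
RF(j–ts) = (404 + 18) / 1973 = 422/1973 = 0.2139 → 21.4 m.u.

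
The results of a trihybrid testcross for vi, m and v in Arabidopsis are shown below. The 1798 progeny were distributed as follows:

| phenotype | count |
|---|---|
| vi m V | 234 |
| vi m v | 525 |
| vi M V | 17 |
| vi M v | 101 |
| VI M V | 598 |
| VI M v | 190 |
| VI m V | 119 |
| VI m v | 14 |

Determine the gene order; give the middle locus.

vi

The two most frequent reciprocal classes, vi m v and VI M V, are the parental types, so the F1 was vi m v / VI M V.
The two rarest classes, VI m v and vi M V, are the double crossovers. Comparing them with the parentals, only the vi allele has switched, so vi is the middle locus and the order is v – vi – m.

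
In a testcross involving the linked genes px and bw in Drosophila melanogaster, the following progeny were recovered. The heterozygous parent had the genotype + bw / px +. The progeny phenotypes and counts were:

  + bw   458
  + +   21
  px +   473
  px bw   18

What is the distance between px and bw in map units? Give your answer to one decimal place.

The recombinant classes are + + and px bw: 21 + 18 = 39.
Recombination frequency = 39/970 = 0.0402 ≈ 4.0%, i.e. 4.0 map units.

4.0 map units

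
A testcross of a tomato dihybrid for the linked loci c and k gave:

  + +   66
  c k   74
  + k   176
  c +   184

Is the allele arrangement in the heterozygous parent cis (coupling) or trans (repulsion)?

The two most frequent classes are + k (176) and c + (184); these are the parental (non-recombinant) types.
So the F1 carried + k on one chromosome and c + on the other — the recessive alleles are on opposite chromosomes (trans / repulsion).

trans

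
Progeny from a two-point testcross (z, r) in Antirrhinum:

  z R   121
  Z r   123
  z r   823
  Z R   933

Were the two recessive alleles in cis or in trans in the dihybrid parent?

The two most frequent classes are Z R (933) and z r (823); these are the parental (non-recombinant) types.
So the F1 carried Z R on one chromosome and z r on the other — the recessive alleles are on the same chromosome (cis / coupling).

cis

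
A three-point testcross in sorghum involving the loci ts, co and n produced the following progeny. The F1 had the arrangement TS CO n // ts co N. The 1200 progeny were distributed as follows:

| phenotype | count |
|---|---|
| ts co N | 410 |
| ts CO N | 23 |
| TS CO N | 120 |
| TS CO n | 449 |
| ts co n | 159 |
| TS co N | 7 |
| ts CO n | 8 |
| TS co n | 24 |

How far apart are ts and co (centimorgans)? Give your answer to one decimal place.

5.2 centimorgans

The two rarest classes, ts CO n and TS co N, are the double crossovers. Comparing them with the parentals, only the ts allele has switched, so ts is the middle locus and the order is co – ts – n.
Crossovers in the co–ts interval produce the single-crossover classes TS co n and ts CO N (24 + 23 = 47) plus the double crossovers (15).
RF(co–ts) = (47 + 15) / 1200 = 62/1200 = 0.0517 → 5.2 centimorgans.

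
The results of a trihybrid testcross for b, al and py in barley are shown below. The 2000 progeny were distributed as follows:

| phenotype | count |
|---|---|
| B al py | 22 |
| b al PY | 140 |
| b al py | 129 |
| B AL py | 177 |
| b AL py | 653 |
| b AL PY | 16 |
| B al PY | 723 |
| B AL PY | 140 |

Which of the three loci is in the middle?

py

The two most frequent reciprocal classes, b AL py and B al PY, are the parental types, so the F1 was b AL py / B al PY.
The two rarest classes, b AL PY and B al py, are the double crossovers. Comparing them with the parentals, only the py allele has switched, so py is the middle locus and the order is b – py – al.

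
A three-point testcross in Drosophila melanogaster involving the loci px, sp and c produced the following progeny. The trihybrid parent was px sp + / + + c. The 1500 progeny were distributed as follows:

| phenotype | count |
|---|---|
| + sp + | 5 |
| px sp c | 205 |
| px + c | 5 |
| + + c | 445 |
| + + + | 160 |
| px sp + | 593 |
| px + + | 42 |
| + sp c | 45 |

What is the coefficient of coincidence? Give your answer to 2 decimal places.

The two rarest classes, + sp + and px + c, are the double crossovers. Comparing them with the parentals, only the px allele has switched, so px is the middle locus and the order is sp – px – c.
sp–px: (87 + 10)/1500 = 0.0647; px–c: (365 + 10)/1500 = 0.2500.
Expected DCO frequency = 0.0647 × 0.2500 ≈ 0.01617; observed = 10/1500 ≈ 0.00667.
Coefficient of coincidence = 0.00667/0.01617 ≈ 0.41.

0.41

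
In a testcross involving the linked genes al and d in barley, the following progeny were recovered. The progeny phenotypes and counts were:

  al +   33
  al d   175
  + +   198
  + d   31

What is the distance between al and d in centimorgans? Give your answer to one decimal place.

14.6 centimorgans

The two most frequent classes, + + (198) and al d (175), are the parental types, so the F1 was + + / al d.
The recombinant classes are + d and al +: 31 + 33 = 64.
Recombination frequency = 64/437 = 0.1465 ≈ 14.6%, i.e. 14.6 centimorgans.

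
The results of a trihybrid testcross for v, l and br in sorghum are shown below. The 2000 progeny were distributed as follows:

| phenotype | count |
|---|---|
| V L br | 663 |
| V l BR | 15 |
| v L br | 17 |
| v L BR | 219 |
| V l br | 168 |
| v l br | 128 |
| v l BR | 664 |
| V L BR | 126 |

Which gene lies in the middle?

v

The two most frequent reciprocal classes, V L br and v l BR, are the parental types, so the F1 was V L br / v l BR.
The two rarest classes, v L br and V l BR, are the double crossovers. Comparing them with the parentals, only the v allele has switched, so v is the middle locus and the order is br – v – l.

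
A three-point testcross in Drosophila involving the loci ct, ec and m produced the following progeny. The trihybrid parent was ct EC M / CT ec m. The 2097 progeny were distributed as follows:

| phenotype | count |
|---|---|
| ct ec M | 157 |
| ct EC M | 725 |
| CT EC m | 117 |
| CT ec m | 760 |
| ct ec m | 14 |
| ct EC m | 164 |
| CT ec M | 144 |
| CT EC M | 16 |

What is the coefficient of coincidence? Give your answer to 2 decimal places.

The two rarest classes, CT EC M and ct ec m, are the double crossovers. Comparing them with the parentals, only the ct allele has switched, so ct is the middle locus and the order is ec – ct – m.
ec–ct: (274 + 30)/2097 = 0.1450; ct–m: (308 + 30)/2097 = 0.1612.
Expected DCO frequency = 0.1450 × 0.1612 ≈ 0.02337; observed = 30/2097 ≈ 0.01431.
Coefficient of coincidence = 0.01431/0.02337 ≈ 0.61.

0.61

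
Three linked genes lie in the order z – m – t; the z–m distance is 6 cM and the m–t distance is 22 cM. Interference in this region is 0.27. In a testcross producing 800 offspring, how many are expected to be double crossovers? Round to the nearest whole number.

Map distances give recombination frequencies of 0.060 and 0.220 for the two intervals.
With interference 0.27 (so coincidence = 0.73), expected double-crossover frequency = 0.060 × 0.220 × 0.73 = 0.00964.
Expected number = 0.00964 × 800 = 7.71 ≈ 8.

8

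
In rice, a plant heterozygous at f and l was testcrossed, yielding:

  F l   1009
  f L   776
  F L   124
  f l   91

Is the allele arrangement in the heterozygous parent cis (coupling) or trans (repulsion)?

trans

The two most frequent classes are F l (1009) and f L (776); these are the parental (non-recombinant) types.
So the F1 carried F l on one chromosome and f L on the other — the recessive alleles are on opposite chromosomes (trans / repulsion).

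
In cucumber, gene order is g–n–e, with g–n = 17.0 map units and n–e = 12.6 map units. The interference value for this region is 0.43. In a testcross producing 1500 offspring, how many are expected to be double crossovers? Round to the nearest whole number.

18

Map distances give recombination frequencies of 0.170 and 0.126 for the two intervals.
With interference 0.43 (so coincidence = 0.57), expected double-crossover frequency = 0.170 × 0.126 × 0.57 = 0.01221.
Expected number = 0.01221 × 1500 = 18.31 ≈ 18.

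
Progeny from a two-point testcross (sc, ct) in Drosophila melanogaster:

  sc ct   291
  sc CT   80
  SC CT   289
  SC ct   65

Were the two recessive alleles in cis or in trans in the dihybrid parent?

The two most frequent classes are SC CT (289) and sc ct (291); these are the parental (non-recombinant) types.
So the F1 carried SC CT on one chromosome and sc ct on the other — the recessive alleles are on the same chromosome (cis / coupling).

cis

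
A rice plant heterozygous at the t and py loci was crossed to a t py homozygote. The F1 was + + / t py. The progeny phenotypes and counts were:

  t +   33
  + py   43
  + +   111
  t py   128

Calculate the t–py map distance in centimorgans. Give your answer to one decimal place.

24.1 centimorgans

The recombinant classes are + py and t +: 43 + 33 = 76.
Recombination frequency = 76/315 = 0.2413 ≈ 24.1%, i.e. 24.1 centimorgans.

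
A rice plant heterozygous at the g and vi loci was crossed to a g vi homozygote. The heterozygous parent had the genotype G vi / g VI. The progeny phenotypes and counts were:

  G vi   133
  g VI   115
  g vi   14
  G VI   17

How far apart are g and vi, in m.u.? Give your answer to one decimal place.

The recombinant classes are G VI and g vi: 17 + 14 = 31.
Recombination frequency = 31/279 = 0.1111 ≈ 11.1%, i.e. 11.1 m.u.

11.1 m.u.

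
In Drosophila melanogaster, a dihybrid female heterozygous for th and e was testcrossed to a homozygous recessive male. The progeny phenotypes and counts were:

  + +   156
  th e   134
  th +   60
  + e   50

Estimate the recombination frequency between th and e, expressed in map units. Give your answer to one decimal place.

27.5 map units

The two most frequent classes, + + (156) and th e (134), are the parental types, so the F1 was + + / th e.
The recombinant classes are + e and th +: 50 + 60 = 110.
Recombination frequency = 110/400 = 0.2750 ≈ 27.5%, i.e. 27.5 map units.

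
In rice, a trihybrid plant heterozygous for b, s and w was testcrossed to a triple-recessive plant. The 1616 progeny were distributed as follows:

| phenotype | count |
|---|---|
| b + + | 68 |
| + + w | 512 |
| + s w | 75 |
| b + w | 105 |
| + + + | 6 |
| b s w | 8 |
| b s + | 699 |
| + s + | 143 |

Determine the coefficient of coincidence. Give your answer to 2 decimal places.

The two most frequent reciprocal classes, + + w and b s +, are the parental types, so the F1 was + + w / b s +.
The two rarest classes, + + + and b s w, are the double crossovers. Comparing them with the parentals, only the w allele has switched, so w is the middle locus and the order is b – w – s.
b–w: (248 + 14)/1616 = 0.1621; w–s: (143 + 14)/1616 = 0.0972.
Expected DCO frequency = 0.1621 × 0.0972 ≈ 0.01576; observed = 14/1616 ≈ 0.00866.
Coefficient of coincidence = 0.00866/0.01576 ≈ 0.55.

0.55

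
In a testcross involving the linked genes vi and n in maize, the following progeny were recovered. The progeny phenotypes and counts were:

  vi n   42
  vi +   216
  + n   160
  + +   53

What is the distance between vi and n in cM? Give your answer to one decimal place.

20.2 cM

The two most frequent classes, + n (160) and vi + (216), are the parental types, so the F1 was + n / vi +.
The recombinant classes are + + and vi n: 53 + 42 = 95.
Recombination frequency = 95/471 = 0.2017 ≈ 20.2%, i.e. 20.2 cM.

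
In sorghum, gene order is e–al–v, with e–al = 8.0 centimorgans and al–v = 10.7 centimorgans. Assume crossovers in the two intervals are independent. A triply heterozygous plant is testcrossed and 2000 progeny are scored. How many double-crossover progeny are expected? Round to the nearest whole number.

17

Map distances give recombination frequencies of 0.080 and 0.107 for the two intervals.
With no interference, expected double-crossover frequency = 0.080 × 0.107 = 0.00856.
Expected number = 0.00856 × 2000 = 17.12 ≈ 17.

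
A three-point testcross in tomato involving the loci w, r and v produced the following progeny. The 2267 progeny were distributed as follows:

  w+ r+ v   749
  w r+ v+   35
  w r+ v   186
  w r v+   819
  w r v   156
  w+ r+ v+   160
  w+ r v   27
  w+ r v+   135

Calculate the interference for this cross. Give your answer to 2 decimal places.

The two most frequent reciprocal classes, w+ r+ v and w r v+, are the parental types, so the F1 was w+ r+ v / w r v+.
The two rarest classes, w+ r v and w r+ v+, are the double crossovers. Comparing them with the parentals, only the r allele has switched, so r is the middle locus and the order is w – r – v.
w–r: (321 + 62)/2267 = 0.1689; r–v: (316 + 62)/2267 = 0.1667.
Expected DCO frequency = 0.1689 × 0.1667 ≈ 0.02816; observed = 62/2267 ≈ 0.02735.
Coefficient of coincidence = 0.02735/0.02816 ≈ 0.97; interference = 1 − 0.97 = 0.03.

0.03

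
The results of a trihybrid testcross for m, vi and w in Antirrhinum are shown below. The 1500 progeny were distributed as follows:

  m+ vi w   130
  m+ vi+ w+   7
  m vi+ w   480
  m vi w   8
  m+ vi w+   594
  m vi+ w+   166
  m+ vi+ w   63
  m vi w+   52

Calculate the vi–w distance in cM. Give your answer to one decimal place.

20.7 cM

The two most frequent reciprocal classes, m vi+ w and m+ vi w+, are the parental types, so the F1 was m vi+ w / m+ vi w+.
The two rarest classes, m vi w and m+ vi+ w+, are the double crossovers. Comparing them with the parentals, only the vi allele has switched, so vi is the middle locus and the order is w – vi – m.
Crossovers in the w–vi interval produce the single-crossover classes m vi+ w+ and m+ vi w (166 + 130 = 296) plus the double crossovers (15).
RF(w–vi) = (296 + 15) / 1500 = 311/1500 = 0.2073 → 20.7 cM.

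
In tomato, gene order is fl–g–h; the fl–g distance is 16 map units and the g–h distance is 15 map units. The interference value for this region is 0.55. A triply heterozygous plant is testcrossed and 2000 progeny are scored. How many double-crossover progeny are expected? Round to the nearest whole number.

22

Map distances give recombination frequencies of 0.160 and 0.150 for the two intervals.
With interference 0.55 (so coincidence = 0.45), expected double-crossover frequency = 0.160 × 0.150 × 0.45 = 0.01080.
Expected number = 0.01080 × 2000 = 21.60 ≈ 22.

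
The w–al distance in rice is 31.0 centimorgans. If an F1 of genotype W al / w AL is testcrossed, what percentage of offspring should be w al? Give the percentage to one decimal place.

15.5%

A map distance of 31.0 centimorgans corresponds to a recombination frequency of 0.310.
The F1 is W al / w AL, so w al is a recombinant gamete class with expected frequency r/2 = 0.310/2 = 0.1550.
That is 0.1550 = 15.5% of the progeny.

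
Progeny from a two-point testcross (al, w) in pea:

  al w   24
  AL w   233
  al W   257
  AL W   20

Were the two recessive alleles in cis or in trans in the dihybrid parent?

The two most frequent classes are AL w (233) and al W (257); these are the parental (non-recombinant) types.
So the F1 carried AL w on one chromosome and al W on the other — the recessive alleles are on opposite chromosomes (trans / repulsion).

trans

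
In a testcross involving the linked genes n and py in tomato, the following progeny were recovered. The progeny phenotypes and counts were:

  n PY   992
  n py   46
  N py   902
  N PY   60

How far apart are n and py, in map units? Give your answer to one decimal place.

5.3 map units

The two most frequent classes, N py (902) and n PY (992), are the parental types, so the F1 was N py / n PY.
The recombinant classes are N PY and n py: 60 + 46 = 106.
Recombination frequency = 106/2000 = 0.0530 ≈ 5.3%, i.e. 5.3 map units.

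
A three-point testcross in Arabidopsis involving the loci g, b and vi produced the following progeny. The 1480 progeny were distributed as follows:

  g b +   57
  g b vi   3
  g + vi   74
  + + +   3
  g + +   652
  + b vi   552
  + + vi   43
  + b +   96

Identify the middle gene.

The two most frequent reciprocal classes, g + + and + b vi, are the parental types, so the F1 was g + + / + b vi.
The two rarest classes, + + + and g b vi, are the double crossovers. Comparing them with the parentals, only the g allele has switched, so g is the middle locus and the order is b – g – vi.

g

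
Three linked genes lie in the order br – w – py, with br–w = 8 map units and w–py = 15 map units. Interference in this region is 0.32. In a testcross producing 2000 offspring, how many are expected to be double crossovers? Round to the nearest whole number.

16

Map distances give recombination frequencies of 0.080 and 0.150 for the two intervals.
With interference 0.32 (so coincidence = 0.68), expected double-crossover frequency = 0.080 × 0.150 × 0.68 = 0.00816.
Expected number = 0.00816 × 2000 = 16.32 ≈ 16.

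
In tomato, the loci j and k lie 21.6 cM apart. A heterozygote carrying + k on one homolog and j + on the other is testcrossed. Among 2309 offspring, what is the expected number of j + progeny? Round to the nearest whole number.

A map distance of 21.6 cM corresponds to a recombination frequency of 0.216.
The F1 is + k / j +, so j + is a parental gamete class with expected frequency (1 − r)/2 = 0.784/2 = 0.3920.
Expected number = 0.3920 × 2309 = 905.13 ≈ 905.

905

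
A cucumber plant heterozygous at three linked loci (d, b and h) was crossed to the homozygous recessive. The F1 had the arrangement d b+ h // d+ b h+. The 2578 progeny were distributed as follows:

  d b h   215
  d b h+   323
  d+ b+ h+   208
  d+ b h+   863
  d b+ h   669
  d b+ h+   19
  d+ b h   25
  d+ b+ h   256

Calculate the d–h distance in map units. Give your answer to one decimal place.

The two rarest classes, d b+ h+ and d+ b h, are the double crossovers. Comparing them with the parentals, only the h allele has switched, so h is the middle locus and the order is d – h – b.
Crossovers in the d–h interval produce the single-crossover classes d+ b+ h and d b h+ (256 + 323 = 579) plus the double crossovers (44).
RF(d–h) = (579 + 44) / 2578 = 623/2578 = 0.2417 → 24.2 map units.

24.2 map units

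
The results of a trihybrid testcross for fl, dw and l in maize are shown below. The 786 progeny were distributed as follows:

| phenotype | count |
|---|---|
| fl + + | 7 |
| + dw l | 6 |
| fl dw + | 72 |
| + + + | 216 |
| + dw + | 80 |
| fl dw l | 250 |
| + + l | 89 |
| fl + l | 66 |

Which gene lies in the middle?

fl

The two most frequent reciprocal classes, fl dw l and + + +, are the parental types, so the F1 was fl dw l / + + +.
The two rarest classes, + dw l and fl + +, are the double crossovers. Comparing them with the parentals, only the fl allele has switched, so fl is the middle locus and the order is l – fl – dw.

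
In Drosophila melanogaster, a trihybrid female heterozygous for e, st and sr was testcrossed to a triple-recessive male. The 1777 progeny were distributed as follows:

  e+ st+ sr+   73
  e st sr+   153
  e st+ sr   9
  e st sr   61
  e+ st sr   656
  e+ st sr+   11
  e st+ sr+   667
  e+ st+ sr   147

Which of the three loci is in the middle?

sr

The two most frequent reciprocal classes, e+ st sr and e st+ sr+, are the parental types, so the F1 was e+ st sr / e st+ sr+.
The two rarest classes, e+ st sr+ and e st+ sr, are the double crossovers. Comparing them with the parentals, only the sr allele has switched, so sr is the middle locus and the order is st – sr – e.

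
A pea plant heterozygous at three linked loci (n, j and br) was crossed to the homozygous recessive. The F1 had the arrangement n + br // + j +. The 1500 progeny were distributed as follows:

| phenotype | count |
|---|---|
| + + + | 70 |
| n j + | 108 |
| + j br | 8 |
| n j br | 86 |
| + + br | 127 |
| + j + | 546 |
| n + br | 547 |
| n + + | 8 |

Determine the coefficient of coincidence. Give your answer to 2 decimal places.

The two rarest classes, n + + and + j br, are the double crossovers. Comparing them with the parentals, only the br allele has switched, so br is the middle locus and the order is j – br – n.
j–br: (156 + 16)/1500 = 0.1147; br–n: (235 + 16)/1500 = 0.1673.
Expected DCO frequency = 0.1147 × 0.1673 ≈ 0.01919; observed = 16/1500 ≈ 0.01067.
Coefficient of coincidence = 0.01067/0.01919 ≈ 0.56.

0.56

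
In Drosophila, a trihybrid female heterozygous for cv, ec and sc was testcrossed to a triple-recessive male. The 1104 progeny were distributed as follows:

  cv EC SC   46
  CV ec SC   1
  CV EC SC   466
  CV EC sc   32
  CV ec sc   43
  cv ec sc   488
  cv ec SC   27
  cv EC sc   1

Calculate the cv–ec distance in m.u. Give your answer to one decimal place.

8.2 m.u.

The two most frequent reciprocal classes, cv ec sc and CV EC SC, are the parental types, so the F1 was cv ec sc / CV EC SC.
The two rarest classes, cv EC sc and CV ec SC, are the double crossovers. Comparing them with the parentals, only the ec allele has switched, so ec is the middle locus and the order is cv – ec – sc.
Crossovers in the cv–ec interval produce the single-crossover classes CV ec sc and cv EC SC (43 + 46 = 89) plus the double crossovers (2).
RF(cv–ec) = (89 + 2) / 1104 = 91/1104 = 0.0824 → 8.2 m.u.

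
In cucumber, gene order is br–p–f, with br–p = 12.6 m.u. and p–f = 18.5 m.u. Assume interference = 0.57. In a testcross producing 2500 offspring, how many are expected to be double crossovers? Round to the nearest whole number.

25

Map distances give recombination frequencies of 0.126 and 0.185 for the two intervals.
With interference 0.57 (so coincidence = 0.43), expected double-crossover frequency = 0.126 × 0.185 × 0.43 = 0.01002.
Expected number = 0.01002 × 2500 = 25.06 ≈ 25.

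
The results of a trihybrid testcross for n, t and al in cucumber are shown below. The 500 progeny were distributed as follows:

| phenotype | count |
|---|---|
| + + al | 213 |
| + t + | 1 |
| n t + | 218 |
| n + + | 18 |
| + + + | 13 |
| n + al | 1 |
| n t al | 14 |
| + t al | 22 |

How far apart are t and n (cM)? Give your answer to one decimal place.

The two most frequent reciprocal classes, n t + and + + al, are the parental types, so the F1 was n t + / + + al.
The two rarest classes, + t + and n + al, are the double crossovers. Comparing them with the parentals, only the n allele has switched, so n is the middle locus and the order is al – n – t.
Crossovers in the n–t interval produce the single-crossover classes n + + and + t al (18 + 22 = 40) plus the double crossovers (2).
RF(n–t) = (40 + 2) / 500 = 42/500 = 0.0840 → 8.4 cM.

8.4 cM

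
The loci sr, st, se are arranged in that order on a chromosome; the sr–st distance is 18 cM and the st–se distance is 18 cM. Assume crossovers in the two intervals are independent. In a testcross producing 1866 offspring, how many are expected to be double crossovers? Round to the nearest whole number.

60

Map distances give recombination frequencies of 0.180 and 0.180 for the two intervals.
With no interference, expected double-crossover frequency = 0.180 × 0.180 = 0.03240.
Expected number = 0.03240 × 1866 = 60.46 ≈ 60.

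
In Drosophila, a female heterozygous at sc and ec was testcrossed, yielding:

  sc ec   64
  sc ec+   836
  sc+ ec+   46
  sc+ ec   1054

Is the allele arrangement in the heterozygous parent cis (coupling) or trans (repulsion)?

The two most frequent classes are sc+ ec (1054) and sc ec+ (836); these are the parental (non-recombinant) types.
So the F1 carried sc+ ec on one chromosome and sc ec+ on the other — the recessive alleles are on opposite chromosomes (trans / repulsion).

trans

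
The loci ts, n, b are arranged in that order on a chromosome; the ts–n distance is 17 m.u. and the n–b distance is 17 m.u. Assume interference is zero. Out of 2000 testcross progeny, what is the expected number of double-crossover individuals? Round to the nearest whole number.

58

Map distances give recombination frequencies of 0.170 and 0.170 for the two intervals.
With no interference, expected double-crossover frequency = 0.170 × 0.170 = 0.02890.
Expected number = 0.02890 × 2000 = 57.80 ≈ 58.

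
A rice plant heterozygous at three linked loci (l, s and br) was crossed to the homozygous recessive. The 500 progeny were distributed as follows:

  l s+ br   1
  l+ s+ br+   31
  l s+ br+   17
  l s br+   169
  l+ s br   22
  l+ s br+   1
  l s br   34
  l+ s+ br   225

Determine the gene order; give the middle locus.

The two most frequent reciprocal classes, l+ s+ br and l s br+, are the parental types, so the F1 was l+ s+ br / l s br+.
The two rarest classes, l s+ br and l+ s br+, are the double crossovers. Comparing them with the parentals, only the l allele has switched, so l is the middle locus and the order is s – l – br.

l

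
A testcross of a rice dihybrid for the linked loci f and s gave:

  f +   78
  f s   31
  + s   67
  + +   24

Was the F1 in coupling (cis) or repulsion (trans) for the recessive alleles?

The two most frequent classes are + s (67) and f + (78); these are the parental (non-recombinant) types.
So the F1 carried + s on one chromosome and f + on the other — the recessive alleles are on opposite chromosomes (trans / repulsion).

trans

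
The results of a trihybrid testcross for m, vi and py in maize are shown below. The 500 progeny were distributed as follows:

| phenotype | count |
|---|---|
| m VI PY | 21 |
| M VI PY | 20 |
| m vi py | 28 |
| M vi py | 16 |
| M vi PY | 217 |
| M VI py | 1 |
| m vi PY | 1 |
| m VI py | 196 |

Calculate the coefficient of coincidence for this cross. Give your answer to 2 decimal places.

0.51

The two most frequent reciprocal classes, m VI py and M vi PY, are the parental types, so the F1 was m VI py / M vi PY.
The two rarest classes, M VI py and m vi PY, are the double crossovers. Comparing them with the parentals, only the m allele has switched, so m is the middle locus and the order is py – m – vi.
py–m: (37 + 2)/500 = 0.0780; m–vi: (48 + 2)/500 = 0.1000.
Expected DCO frequency = 0.0780 × 0.1000 ≈ 0.00780; observed = 2/500 ≈ 0.00400.
Coefficient of coincidence = 0.00400/0.00780 ≈ 0.51.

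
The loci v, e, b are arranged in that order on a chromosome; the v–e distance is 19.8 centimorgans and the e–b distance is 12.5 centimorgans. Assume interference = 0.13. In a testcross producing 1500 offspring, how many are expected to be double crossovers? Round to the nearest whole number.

Map distances give recombination frequencies of 0.198 and 0.125 for the two intervals.
With interference 0.13 (so coincidence = 0.87), expected double-crossover frequency = 0.198 × 0.125 × 0.87 = 0.02153.
Expected number = 0.02153 × 1500 = 32.30 ≈ 32.

32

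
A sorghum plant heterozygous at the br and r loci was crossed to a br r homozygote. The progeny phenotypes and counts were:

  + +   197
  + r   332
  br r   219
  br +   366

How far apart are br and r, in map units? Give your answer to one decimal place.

The two most frequent classes, + r (332) and br + (366), are the parental types, so the F1 was + r / br +.
The recombinant classes are + + and br r: 197 + 219 = 416.
Recombination frequency = 416/1114 = 0.3734 ≈ 37.3%, i.e. 37.3 map units.

37.3 map units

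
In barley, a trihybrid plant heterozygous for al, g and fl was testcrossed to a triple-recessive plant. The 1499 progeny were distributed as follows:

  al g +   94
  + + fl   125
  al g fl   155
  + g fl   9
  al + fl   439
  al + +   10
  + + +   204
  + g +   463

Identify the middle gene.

The two most frequent reciprocal classes, al + fl and + g +, are the parental types, so the F1 was al + fl / + g +.
The two rarest classes, al + + and + g fl, are the double crossovers. Comparing them with the parentals, only the fl allele has switched, so fl is the middle locus and the order is al – fl – g.

fl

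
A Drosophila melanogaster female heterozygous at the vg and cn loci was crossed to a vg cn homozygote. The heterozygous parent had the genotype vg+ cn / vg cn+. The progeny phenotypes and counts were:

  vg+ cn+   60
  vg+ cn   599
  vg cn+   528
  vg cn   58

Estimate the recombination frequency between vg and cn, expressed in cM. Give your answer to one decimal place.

9.5 cM

The recombinant classes are vg+ cn+ and vg cn: 60 + 58 = 118.
Recombination frequency = 118/1245 = 0.0948 ≈ 9.5%, i.e. 9.5 cM.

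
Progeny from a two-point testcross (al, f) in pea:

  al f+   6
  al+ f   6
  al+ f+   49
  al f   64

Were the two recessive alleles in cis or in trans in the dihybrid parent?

The two most frequent classes are al+ f+ (49) and al f (64); these are the parental (non-recombinant) types.
So the F1 carried al+ f+ on one chromosome and al f on the other — the recessive alleles are on the same chromosome (cis / coupling).

cis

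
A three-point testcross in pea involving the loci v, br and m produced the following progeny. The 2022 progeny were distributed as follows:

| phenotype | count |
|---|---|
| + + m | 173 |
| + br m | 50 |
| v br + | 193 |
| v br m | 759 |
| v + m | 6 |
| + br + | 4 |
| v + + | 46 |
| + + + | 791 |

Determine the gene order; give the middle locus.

br

The two most frequent reciprocal classes, v br m and + + +, are the parental types, so the F1 was v br m / + + +.
The two rarest classes, v + m and + br +, are the double crossovers. Comparing them with the parentals, only the br allele has switched, so br is the middle locus and the order is m – br – v.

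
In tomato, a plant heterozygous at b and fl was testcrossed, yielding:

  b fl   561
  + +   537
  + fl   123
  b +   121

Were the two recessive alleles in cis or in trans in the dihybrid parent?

cis

The two most frequent classes are + + (537) and b fl (561); these are the parental (non-recombinant) types.
So the F1 carried + + on one chromosome and b fl on the other — the recessive alleles are on the same chromosome (cis / coupling).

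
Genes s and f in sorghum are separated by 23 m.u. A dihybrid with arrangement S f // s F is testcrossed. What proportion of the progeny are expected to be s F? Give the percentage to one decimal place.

38.5%

A map distance of 23 m.u. corresponds to a recombination frequency of 0.230.
The F1 is S f / s F, so s F is a parental gamete class with expected frequency (1 − r)/2 = 0.770/2 = 0.3850.
That is 0.3850 = 38.5% of the progeny.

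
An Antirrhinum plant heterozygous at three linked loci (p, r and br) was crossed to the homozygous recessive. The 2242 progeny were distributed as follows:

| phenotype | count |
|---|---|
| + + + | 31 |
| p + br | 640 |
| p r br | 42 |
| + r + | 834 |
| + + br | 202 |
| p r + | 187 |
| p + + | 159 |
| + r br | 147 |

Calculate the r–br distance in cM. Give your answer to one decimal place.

The two most frequent reciprocal classes, + r + and p + br, are the parental types, so the F1 was + r + / p + br.
The two rarest classes, + + + and p r br, are the double crossovers. Comparing them with the parentals, only the r allele has switched, so r is the middle locus and the order is br – r – p.
Crossovers in the br–r interval produce the single-crossover classes + r br and p + + (147 + 159 = 306) plus the double crossovers (73).
RF(br–r) = (306 + 73) / 2242 = 379/2242 = 0.1690 → 16.9 cM.

16.9 cM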